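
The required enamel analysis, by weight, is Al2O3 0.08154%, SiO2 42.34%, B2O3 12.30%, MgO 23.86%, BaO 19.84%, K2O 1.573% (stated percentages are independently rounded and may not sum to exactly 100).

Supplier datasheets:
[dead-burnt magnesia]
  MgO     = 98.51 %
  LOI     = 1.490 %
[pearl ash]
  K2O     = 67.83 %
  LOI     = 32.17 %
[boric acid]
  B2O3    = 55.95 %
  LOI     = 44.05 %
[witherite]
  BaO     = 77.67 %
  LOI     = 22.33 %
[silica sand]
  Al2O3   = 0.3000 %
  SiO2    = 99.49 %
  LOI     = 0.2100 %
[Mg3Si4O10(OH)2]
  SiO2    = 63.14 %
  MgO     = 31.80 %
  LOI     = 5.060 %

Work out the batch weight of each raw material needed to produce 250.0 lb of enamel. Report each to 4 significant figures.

In-progress results are printed, rounded to 4 significant digits, on the page — every computation maintains full precision through every step. A single rounding yields every reported value; all derived quantities are rebuilt at exact precision (yield, LOI, the six compositions, glass mass, totals) from the weighed amounts for 250.0 lb of glass as quoted within either problem or answer.
Target masses of each oxide per 250.0 lb enamel:
  Al2O3: 0.08154% × 250.0 = 0.2038 lb
  SiO2: 42.34% × 250.0 = 105.8 lb
  B2O3: 12.30% × 250.0 = 30.75 lb
  MgO: 23.86% × 250.0 = 59.65 lb
  BaO: 19.84% × 250.0 = 49.60 lb
  K2O: 1.573% × 250.0 = 3.932 lb
Checking each oxide sum using the reported weights, relative to the basis at hand (each sum matches its target mass up to rounding of the answer):
  Al2O3: 67.95·0.003000 = 0.2039 lb (target 0.2038 lb)
  SiO2: 67.95·0.9949 + 60.57·0.6314 = 105.8 lb (target 105.8 lb)
  B2O3: 54.96·0.5595 = 30.75 lb (target 30.75 lb)
  MgO: 41.00·0.9851 + 60.57·0.3180 = 59.65 lb (target 59.65 lb)
  BaO: 63.86·0.7767 = 49.60 lb (target 49.60 lb)
  K2O: 5.798·0.6783 = 3.933 lb (target 3.932 lb)
Glass mass check: whole batch net of LOI = 250.0 lb (targets for the oxides total 250.0 lb; stated basis 250.0 lb — differing by rounding only).
Batch total: Σ batch = 294.1 lb; LOI loss = Σ batch·LOI = 44.15 lb; yield: glass divided by total = 84.99%.

Batch per 250.0 lb enamel:
  dead-burnt magnesia: 41.00 lb
  pearl ash: 5.798 lb
  boric acid: 54.96 lb
  witherite: 63.86 lb
  silica sand: 67.95 lb
  Mg3Si4O10(OH)2: 60.57 lb
Total batch = 294.1 lb; LOI loss = 44.15 lb; yield = 84.99%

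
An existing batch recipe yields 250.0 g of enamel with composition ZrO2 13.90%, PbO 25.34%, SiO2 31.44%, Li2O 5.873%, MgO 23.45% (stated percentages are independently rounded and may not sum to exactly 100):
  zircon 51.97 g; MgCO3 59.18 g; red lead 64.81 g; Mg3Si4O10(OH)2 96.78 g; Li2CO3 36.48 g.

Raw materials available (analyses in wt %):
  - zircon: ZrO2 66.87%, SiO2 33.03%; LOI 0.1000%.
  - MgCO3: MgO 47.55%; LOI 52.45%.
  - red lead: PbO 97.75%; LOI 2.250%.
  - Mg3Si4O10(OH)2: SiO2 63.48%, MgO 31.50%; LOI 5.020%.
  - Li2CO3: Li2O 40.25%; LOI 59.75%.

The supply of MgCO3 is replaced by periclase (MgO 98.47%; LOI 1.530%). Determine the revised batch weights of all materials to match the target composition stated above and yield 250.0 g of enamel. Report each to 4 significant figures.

Revised batch per 250.0 g enamel:
  zircon: 51.97 g
  periclase: 28.58 g
  red lead: 64.81 g
  Mg3Si4O10(OH)2: 96.78 g
  Li2CO3: 36.48 g
Total batch = 278.6 g; LOI loss = 28.60 g

Working values appear (rounded to four significant figures) as written. All internal work keeps exact precision through the solve — exactly one rounding lands on each reported value. The derived quantities, which include net glass mass, five oxide percentages, the totals, the yield, ignition loss, are carried in full float precision, as written in the question or the answer, from the batch weights for 250.0 g of glass.
Target masses of each oxide per 250.0 g enamel:
  ZrO2: 13.90% × 250.0 = 34.75 g
  PbO: 25.34% × 250.0 = 63.35 g
  SiO2: 31.44% × 250.0 = 78.60 g
  Li2O: 5.873% × 250.0 = 14.68 g
  MgO: 23.45% × 250.0 = 58.62 g
Oxide-by-oxide audit using the reported weights, for the quoted basis mass (each sum matches its target mass modulo rounding of the values):
  ZrO2: 51.97·0.6687 = 34.75 g (target 34.75 g)
  PbO: 64.81·0.9775 = 63.35 g (target 63.35 g)
  SiO2: 51.97·0.3303 + 96.78·0.6348 = 78.60 g (target 78.60 g)
  Li2O: 36.48·0.4025 = 14.68 g (target 14.68 g)
  MgO: 28.58·0.9847 + 96.78·0.3150 = 58.63 g (target 58.62 g)
The glass-mass cross-check: the batch minus its LOI: 250.0 g (the targets, summed, come to 250.0 g; stated basis 250.0 g — gaps are rounding artifacts).
Batch grand total — Σ batch = 278.6 g; ignition loss, Σ(batch × LOI) = 28.60 g; as yield: glass ÷ batch → 89.73%.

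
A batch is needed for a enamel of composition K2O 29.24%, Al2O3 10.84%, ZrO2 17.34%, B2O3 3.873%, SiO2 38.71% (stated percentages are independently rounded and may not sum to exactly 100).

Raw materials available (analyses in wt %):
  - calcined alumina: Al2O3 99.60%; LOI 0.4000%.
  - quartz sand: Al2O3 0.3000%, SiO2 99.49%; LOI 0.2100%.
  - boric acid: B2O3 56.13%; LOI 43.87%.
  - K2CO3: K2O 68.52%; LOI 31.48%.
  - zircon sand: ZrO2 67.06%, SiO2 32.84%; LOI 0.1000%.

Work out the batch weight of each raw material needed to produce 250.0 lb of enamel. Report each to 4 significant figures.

Batch per 250.0 lb enamel:
  calcined alumina: 26.98 lb
  quartz sand: 75.93 lb
  boric acid: 17.25 lb
  K2CO3: 106.7 lb
  zircon sand: 64.64 lb
Total batch = 291.5 lb; LOI loss = 41.49 lb; yield = 85.77%

The whole derivation maintains exact precision in all steps. Mid-chain values are printed (rounded to four significant digits) as written — exactly one rounding is applied to every reported figure — derived quantities (the yield, totals, ignition loss, glass mass, the five compositions) are carried in full float precision using the weight values for 250.0 lb of glass, precisely as stated by problem or answer.
Target oxide masses per 250.0 lb enamel:
  K2O: 29.24% × 250.0 = 73.10 lb
  Al2O3: 10.84% × 250.0 = 27.10 lb
  ZrO2: 17.34% × 250.0 = 43.35 lb
  B2O3: 3.873% × 250.0 = 9.682 lb
  SiO2: 38.71% × 250.0 = 96.78 lb
Sums-versus-targets review with the batch weights as given, under the basis named above (oxide sums agree with the targets modulo rounding of the values):
  K2O: 106.7·0.6852 = 73.11 lb (target 73.10 lb)
  Al2O3: 26.98·0.9960 + 75.93·0.003000 = 27.10 lb (target 27.10 lb)
  ZrO2: 64.64·0.6706 = 43.35 lb (target 43.35 lb)
  B2O3: 17.25·0.5613 = 9.682 lb (target 9.682 lb)
  SiO2: 75.93·0.9949 + 64.64·0.3284 = 96.77 lb (target 96.78 lb)
Consistency of the glass mass: total batch − LOI = 250.0 lb (targets for the oxides total 250.0 lb; basis as stated: 250.0 lb — gaps are rounding artifacts).
Batch grand total — Σ batch = 291.5 lb; loss to ignition Σ batch·LOI = 41.49 lb; yield: glass divided by total = 85.77%.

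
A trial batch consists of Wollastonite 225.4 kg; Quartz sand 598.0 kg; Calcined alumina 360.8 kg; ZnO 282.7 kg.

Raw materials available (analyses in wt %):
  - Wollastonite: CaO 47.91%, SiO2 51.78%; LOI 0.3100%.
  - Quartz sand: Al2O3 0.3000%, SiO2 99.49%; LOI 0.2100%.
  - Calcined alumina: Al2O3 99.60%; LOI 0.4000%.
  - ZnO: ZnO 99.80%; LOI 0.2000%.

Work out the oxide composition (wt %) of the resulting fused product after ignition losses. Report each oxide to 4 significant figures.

All internal work runs at full precision all the way through — in-progress results are shown, rounded to four significant figures, as written — a single rounding yields each reported figure. Derived quantities are rebuilt in full float precision (the yield, the four compositions, LOI, net glass mass, the totals) starting from the weights for 1463 kg of glass, as they appear in either problem or answer.
Per-oxide mass from batch:
  CaO: 225.4·0.4791 = 108.0 kg
  Al2O3: 598.0·0.003000 + 360.8·0.9960 = 361.2 kg
  ZnO: 282.7·0.9980 = 282.1 kg
  SiO2: 225.4·0.5178 + 598.0·0.9949 = 711.7 kg
LOI: 225.4·0.003100 + 598.0·0.002100 + 360.8·0.004000 + 282.7·0.002000 = 3.963 kg
The glass mass, total less LOI, = 1467 − 3.963 = 1463 kg (the oxide masses sum to this)
percent by weight: oxide/glass ×100

Glass mass = 1463 kg (batch 1467 − LOI 3.963).
Composition: CaO 7.382%, Al2O3 24.69%, ZnO 19.29%, SiO2 48.65%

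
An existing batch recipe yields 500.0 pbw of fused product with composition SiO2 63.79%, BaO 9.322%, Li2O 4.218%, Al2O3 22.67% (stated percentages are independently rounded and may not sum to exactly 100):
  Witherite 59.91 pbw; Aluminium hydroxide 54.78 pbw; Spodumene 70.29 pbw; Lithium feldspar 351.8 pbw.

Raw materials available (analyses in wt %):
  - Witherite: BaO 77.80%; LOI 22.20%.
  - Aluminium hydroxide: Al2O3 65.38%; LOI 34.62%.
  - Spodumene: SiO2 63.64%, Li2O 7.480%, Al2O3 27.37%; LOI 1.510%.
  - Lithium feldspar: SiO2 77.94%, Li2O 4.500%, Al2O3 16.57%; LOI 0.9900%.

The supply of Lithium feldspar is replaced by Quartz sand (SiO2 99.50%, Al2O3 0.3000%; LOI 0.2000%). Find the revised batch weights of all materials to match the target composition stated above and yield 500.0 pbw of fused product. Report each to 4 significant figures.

Values along the way are printed, rounded to four significant digits, on the page; the whole derivation maintains full float precision at all times. Every reported number takes a single rounding. All derived quantities, which include ignition loss, four oxide percentages, yield, totals, net glass mass, are rebuilt at full precision, precisely as stated by the problem or the answer, starting from the weights per 500.0 pbw of glass.
Oxide-by-oxide targets in 500.0 pbw fused product:
  SiO2: 63.79% × 500.0 = 319.0 pbw
  BaO: 9.322% × 500.0 = 46.61 pbw
  Li2O: 4.218% × 500.0 = 21.09 pbw
  Al2O3: 22.67% × 500.0 = 113.4 pbw
Oxide-by-oxide audit with the batch weights as given, against the basis in use (target by target, the sums agree once rounding is allowed for):
  SiO2: 282.0·0.6364 + 140.2·0.9950 = 319.0 pbw (target 319.0 pbw)
  BaO: 59.91·0.7780 = 46.61 pbw (target 46.61 pbw)
  Li2O: 282.0·0.07480 = 21.09 pbw (target 21.09 pbw)
  Al2O3: 54.69·0.6538 + 282.0·0.2737 + 140.2·0.003000 = 113.4 pbw (target 113.4 pbw)
Consistency of the glass mass: total batch − LOI = 500.0 pbw (the targets, summed, come to 500.0 pbw; stated basis 500.0 pbw — differing by rounding only).
Whole-batch sum: Σ batch = 536.8 pbw; loss to ignition Σ batch·LOI = 36.77 pbw; as yield: glass ÷ batch → 93.15%.

Revised batch per 500.0 pbw fused product:
  Witherite: 59.91 pbw
  Aluminium hydroxide: 54.69 pbw
  Spodumene: 282.0 pbw
  Quartz sand: 140.2 pbw
Total batch = 536.8 pbw; LOI loss = 36.77 pbw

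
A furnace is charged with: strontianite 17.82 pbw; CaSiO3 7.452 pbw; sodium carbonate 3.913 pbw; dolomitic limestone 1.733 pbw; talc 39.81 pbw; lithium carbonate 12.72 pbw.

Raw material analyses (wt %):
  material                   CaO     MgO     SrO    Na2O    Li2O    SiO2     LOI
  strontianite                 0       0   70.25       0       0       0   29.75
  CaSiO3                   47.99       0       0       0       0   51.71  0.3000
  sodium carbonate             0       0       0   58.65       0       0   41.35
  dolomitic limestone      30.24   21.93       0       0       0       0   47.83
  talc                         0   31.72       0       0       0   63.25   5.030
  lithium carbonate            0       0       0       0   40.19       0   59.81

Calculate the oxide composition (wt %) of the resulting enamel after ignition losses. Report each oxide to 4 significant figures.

Exact precision is carried at every stage — values along the way are printed, with 4-significant-figure rounding, as written; every reported result includes exactly one rounding. Derived quantities are recomputed at full float precision (net glass mass, the totals, the yield, ignition loss, six oxide percentages) starting from the weights for 66.07 pbw of glass, precisely as stated by problem or answer.
Per-oxide mass from batch:
  CaO: 7.452·0.4799 + 1.733·0.3024 = 4.100 pbw
  MgO: 1.733·0.2193 + 39.81·0.3172 = 13.01 pbw
  SrO: 17.82·0.7025 = 12.52 pbw
  Na2O: 3.913·0.5865 = 2.295 pbw
  Li2O: 12.72·0.4019 = 5.112 pbw
  SiO2: 7.452·0.5171 + 39.81·0.6325 = 29.03 pbw
LOI: 17.82·0.2975 + 7.452·0.003000 + 3.913·0.4135 + 1.733·0.4783 + 39.81·0.05030 + 12.72·0.5981 = 17.38 pbw
Glass mass = batch − LOI = 83.45 − 17.38 = 66.07 pbw (the oxide masses sum to this)
percent by weight: oxide/glass ×100

Glass mass = 66.07 pbw (batch 83.45 − LOI 17.38).
Composition: CaO 6.206%, MgO 19.69%, SrO 18.95%, Na2O 3.474%, Li2O 7.738%, SiO2 43.95%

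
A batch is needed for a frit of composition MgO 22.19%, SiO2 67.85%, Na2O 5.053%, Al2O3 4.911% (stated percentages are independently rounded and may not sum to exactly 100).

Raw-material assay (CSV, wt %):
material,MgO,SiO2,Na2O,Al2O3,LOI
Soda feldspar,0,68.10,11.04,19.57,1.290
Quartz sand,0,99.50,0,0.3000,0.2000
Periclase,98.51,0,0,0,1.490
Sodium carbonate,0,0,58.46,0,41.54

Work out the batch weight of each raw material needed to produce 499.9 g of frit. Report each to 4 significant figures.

Batch per 499.9 g frit:
  Soda feldspar: 121.5 g
  Quartz sand: 257.7 g
  Periclase: 112.6 g
  Sodium carbonate: 20.26 g
Total batch = 512.1 g; LOI loss = 12.18 g; yield = 97.62%

Values along the way are printed rounded off to 4 significant digits within the worked lines; each numeric step maintains full float precision from start to finish; every reported result carries a single rounding; derived quantities, including LOI, net glass mass, the yield, totals, four oxide percentages, are re-derived using the weight values at 499.9 g of glass in exact precision as they appear in question or answer.
Per-oxide target masses for 499.9 g frit:
  MgO: 22.19% × 499.9 = 110.9 g
  SiO2: 67.85% × 499.9 = 339.2 g
  Na2O: 5.053% × 499.9 = 25.26 g
  Al2O3: 4.911% × 499.9 = 24.55 g
Checking each oxide sum with the batch weights as given, under the basis named above (delivered sums recover each target net of answer rounding effects):
  MgO: 112.6·0.9851 = 110.9 g (target 110.9 g)
  SiO2: 121.5·0.6810 + 257.7·0.9950 = 339.2 g (target 339.2 g)
  Na2O: 121.5·0.1104 + 20.26·0.5846 = 25.26 g (target 25.26 g)
  Al2O3: 121.5·0.1957 + 257.7·0.003000 = 24.55 g (target 24.55 g)
Glass mass check: batch Σ − ignition loss = 499.9 g (the Σ of target masses is 499.9 g; versus the stated basis of 499.9 g — deltas are rounding alone).
Batch total: Σ batch = 512.1 g; LOI removed, Σ of batch·LOI: 12.18 g; yield, glass over the total, = 97.62%.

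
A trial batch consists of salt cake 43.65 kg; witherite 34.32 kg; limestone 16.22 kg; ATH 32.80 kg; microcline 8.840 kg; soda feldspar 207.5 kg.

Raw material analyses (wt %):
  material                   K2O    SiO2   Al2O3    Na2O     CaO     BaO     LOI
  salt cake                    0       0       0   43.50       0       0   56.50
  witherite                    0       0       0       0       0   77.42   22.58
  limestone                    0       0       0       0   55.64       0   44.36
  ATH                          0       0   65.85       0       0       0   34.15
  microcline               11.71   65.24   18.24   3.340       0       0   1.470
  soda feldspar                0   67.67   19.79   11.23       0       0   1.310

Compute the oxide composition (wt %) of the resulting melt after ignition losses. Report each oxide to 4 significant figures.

Glass mass = 289.7 kg (batch 343.3 − LOI 53.66).
Composition: K2O 0.3574%, SiO2 50.46%, Al2O3 22.19%, Na2O 14.70%, CaO 3.116%, BaO 9.173%

Intermediates are shown (rounded to four significant figures) in the working — the working math runs at full precision in every operation; each reported number is rounded once only — derived quantities (glass mass, totals, LOI, six oxide percentages, the yield) are re-derived in full float precision from the batch weights at 289.7 kg of glass as they appear in either problem or answer.
Oxide masses out of the charge:
  K2O: 8.840·0.1171 = 1.035 kg
  SiO2: 8.840·0.6524 + 207.5·0.6767 = 146.2 kg
  Al2O3: 32.80·0.6585 + 8.840·0.1824 + 207.5·0.1979 = 64.28 kg
  Na2O: 43.65·0.4350 + 8.840·0.03340 + 207.5·0.1123 = 42.59 kg
  CaO: 16.22·0.5564 = 9.025 kg
  BaO: 34.32·0.7742 = 26.57 kg
LOI: 43.65·0.5650 + 34.32·0.2258 + 16.22·0.4436 + 32.80·0.3415 + 8.840·0.01470 + 207.5·0.01310 = 53.66 kg
Glass mass = batch − LOI = 343.3 − 53.66 = 289.7 kg (equal to the oxide-mass sum)
wt %: oxide over glass, times 100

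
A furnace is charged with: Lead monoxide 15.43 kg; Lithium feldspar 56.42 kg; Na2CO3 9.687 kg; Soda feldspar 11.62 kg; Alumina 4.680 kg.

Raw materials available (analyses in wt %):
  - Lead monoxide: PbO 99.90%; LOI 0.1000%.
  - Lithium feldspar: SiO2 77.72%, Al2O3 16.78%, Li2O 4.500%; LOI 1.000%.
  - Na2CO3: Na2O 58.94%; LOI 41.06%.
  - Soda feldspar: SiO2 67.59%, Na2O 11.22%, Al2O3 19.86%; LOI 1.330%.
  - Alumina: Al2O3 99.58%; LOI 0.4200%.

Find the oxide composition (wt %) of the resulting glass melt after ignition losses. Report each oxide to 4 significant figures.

Exact precision is held through every step. Values along the way are shown rounded off to 4 significant figures alongside each step — every reported value is rounded just once; all derived quantities, including the yield, glass mass, the totals, five oxide percentages, LOI, are carried from the batch weights per 93.11 kg of glass in full float precision as written in question or answer.
What the batch supplies per oxide:
  SiO2: 56.42·0.7772 + 11.62·0.6759 = 51.70 kg
  PbO: 15.43·0.9990 = 15.41 kg
  Na2O: 9.687·0.5894 + 11.62·0.1122 = 7.013 kg
  Al2O3: 56.42·0.1678 + 11.62·0.1986 + 4.680·0.9958 = 16.44 kg
  Li2O: 56.42·0.04500 = 2.539 kg
LOI: 15.43·0.001000 + 56.42·0.01000 + 9.687·0.4106 + 11.62·0.01330 + 4.680·0.004200 = 4.731 kg
Glass mass = batch − LOI = 97.84 − 4.731 = 93.11 kg (= the summed oxide contributions)
percent by weight: oxide/glass ×100

Glass mass = 93.11 kg (batch 97.84 − LOI 4.731).
Composition: SiO2 55.53%, PbO 16.56%, Na2O 7.533%, Al2O3 17.65%, Li2O 2.727%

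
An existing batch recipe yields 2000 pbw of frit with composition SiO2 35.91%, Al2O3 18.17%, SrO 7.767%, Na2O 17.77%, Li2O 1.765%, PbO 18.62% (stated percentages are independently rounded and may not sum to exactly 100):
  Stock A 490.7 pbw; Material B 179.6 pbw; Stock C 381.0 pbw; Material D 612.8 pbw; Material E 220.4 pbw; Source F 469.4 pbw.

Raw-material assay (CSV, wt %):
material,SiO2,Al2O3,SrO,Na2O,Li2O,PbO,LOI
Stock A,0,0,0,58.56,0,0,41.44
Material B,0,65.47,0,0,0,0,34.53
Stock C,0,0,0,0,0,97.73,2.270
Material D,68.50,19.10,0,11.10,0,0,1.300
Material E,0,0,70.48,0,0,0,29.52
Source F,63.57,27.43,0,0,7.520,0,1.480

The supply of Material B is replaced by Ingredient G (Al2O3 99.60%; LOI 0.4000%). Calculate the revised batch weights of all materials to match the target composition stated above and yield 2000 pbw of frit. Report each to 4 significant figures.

The working math keeps exact precision in every operation. Working values appear, rounded to four significant digits, in the printout; exactly one rounding goes into every reported result. Derived quantities, including totals, the six compositions, net glass mass, LOI, yield, are rebuilt from the weighed amounts on 2000 pbw of glass at exact precision as set out in either problem or answer.
Target masses of each oxide per 2000 pbw frit:
  SiO2: 35.91% × 2000 = 718.2 pbw
  Al2O3: 18.17% × 2000 = 363.4 pbw
  SrO: 7.767% × 2000 = 155.3 pbw
  Na2O: 17.77% × 2000 = 355.4 pbw
  Li2O: 1.765% × 2000 = 35.30 pbw
  PbO: 18.62% × 2000 = 372.4 pbw
Oxide-by-oxide audit working from each reported weight, on the stated basis (sums match the target masses given rounding of the digits):
  SiO2: 612.8·0.6850 + 469.4·0.6357 = 718.2 pbw (target 718.2 pbw)
  Al2O3: 118.1·0.9960 + 612.8·0.1910 + 469.4·0.2743 = 363.4 pbw (target 363.4 pbw)
  SrO: 220.4·0.7048 = 155.3 pbw (target 155.3 pbw)
  Na2O: 490.7·0.5856 + 612.8·0.1110 = 355.4 pbw (target 355.4 pbw)
  Li2O: 469.4·0.07520 = 35.30 pbw (target 35.30 pbw)
  PbO: 381.0·0.9773 = 372.4 pbw (target 372.4 pbw)
Glass-mass sanity pass: the batch minus its LOI: 2000 pbw (per-oxide target masses sum to 2000 pbw; against the stated basis, 2000 pbw — any gap is answer rounding).
Batch total: Σ batch = 2292 pbw; ignition loss, Σ(batch × LOI) = 292.4 pbw; yield: glass divided by total = 87.24%.

Revised batch per 2000 pbw frit:
  Stock A: 490.7 pbw
  Ingredient G: 118.1 pbw
  Stock C: 381.0 pbw
  Material D: 612.8 pbw
  Material E: 220.4 pbw
  Source F: 469.4 pbw
Total batch = 2292 pbw; LOI loss = 292.4 pbw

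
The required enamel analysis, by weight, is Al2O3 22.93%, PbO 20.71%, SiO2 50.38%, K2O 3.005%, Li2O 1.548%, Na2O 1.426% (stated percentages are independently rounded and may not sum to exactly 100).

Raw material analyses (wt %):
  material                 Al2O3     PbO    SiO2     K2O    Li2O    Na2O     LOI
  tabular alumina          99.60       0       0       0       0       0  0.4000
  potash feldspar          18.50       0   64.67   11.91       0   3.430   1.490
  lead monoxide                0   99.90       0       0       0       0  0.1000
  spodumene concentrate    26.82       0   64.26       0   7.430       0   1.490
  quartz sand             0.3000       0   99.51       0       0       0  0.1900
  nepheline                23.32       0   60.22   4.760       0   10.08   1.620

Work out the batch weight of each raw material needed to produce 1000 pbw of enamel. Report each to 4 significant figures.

Batch per 1000 pbw enamel:
  tabular alumina: 116.4 pbw
  potash feldspar: 226.6 pbw
  lead monoxide: 207.3 pbw
  spodumene concentrate: 208.3 pbw
  quartz sand: 185.5 pbw
  nepheline: 64.37 pbw
Total batch = 1008 pbw; LOI loss = 8.548 pbw; yield = 99.15%

The working math keeps full float precision at every stage — intermediates appear rounded off to 4 significant digits alongside each step. Every reported result is rounded only once; derived quantities are recomputed from the batch weights at 1000 pbw of glass at full precision (the totals, yield, net glass mass, ignition loss, six oxide percentages), as written in question or answer.
Target masses of each oxide per 1000 pbw enamel:
  Al2O3: 22.93% × 1000 = 229.3 pbw
  PbO: 20.71% × 1000 = 207.1 pbw
  SiO2: 50.38% × 1000 = 503.8 pbw
  K2O: 3.005% × 1000 = 30.05 pbw
  Li2O: 1.548% × 1000 = 15.48 pbw
  Na2O: 1.426% × 1000 = 14.26 pbw
Sums-versus-targets review applying the batch weights above, against the basis in use (oxide sums agree with the targets once rounding is allowed for):
  Al2O3: 116.4·0.9960 + 226.6·0.1850 + 208.3·0.2682 + 185.5·0.003000 + 64.37·0.2332 = 229.3 pbw (target 229.3 pbw)
  PbO: 207.3·0.9990 = 207.1 pbw (target 207.1 pbw)
  SiO2: 226.6·0.6467 + 208.3·0.6426 + 185.5·0.9951 + 64.37·0.6022 = 503.8 pbw (target 503.8 pbw)
  K2O: 226.6·0.1191 + 64.37·0.04760 = 30.05 pbw (target 30.05 pbw)
  Li2O: 208.3·0.07430 = 15.48 pbw (target 15.48 pbw)
  Na2O: 226.6·0.03430 + 64.37·0.1008 = 14.26 pbw (target 14.26 pbw)
Glass-mass bookkeeping: batch total minus LOI = 999.9 pbw (summing oxide targets gives 1000 pbw; versus the stated basis of 1000 pbw — differing by rounding only).
Total batch = Σ batch = 1008 pbw; the LOI term Σ batch·LOI equals 8.548 pbw; as yield: glass ÷ batch → 99.15%.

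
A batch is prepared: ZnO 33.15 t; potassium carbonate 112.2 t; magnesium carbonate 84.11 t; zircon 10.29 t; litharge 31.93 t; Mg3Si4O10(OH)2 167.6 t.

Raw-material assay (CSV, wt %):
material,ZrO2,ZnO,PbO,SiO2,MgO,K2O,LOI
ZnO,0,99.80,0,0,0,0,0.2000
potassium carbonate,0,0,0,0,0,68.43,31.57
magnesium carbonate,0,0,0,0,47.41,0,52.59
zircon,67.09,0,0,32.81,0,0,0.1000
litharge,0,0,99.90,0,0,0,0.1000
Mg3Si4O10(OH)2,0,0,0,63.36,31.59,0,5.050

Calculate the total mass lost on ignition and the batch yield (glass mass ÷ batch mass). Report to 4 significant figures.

LOI loss = 88.23 t; glass = 351.1 t; yield = 79.92%

Each numeric step runs at full float precision in all steps — in-progress results are shown, rounded to four significant figures, between the steps — each reported result includes exactly one rounding; all derived quantities (the yield, LOI, totals, six oxide percentages, net glass mass) are re-derived at full precision using the weight values for 351.1 t of glass exactly as shown in problem or answer.
Material-by-material LOI:
  ZnO: 33.15 × 0.002000 = 0.06630 t
  potassium carbonate: 112.2 × 0.3157 = 35.42 t
  magnesium carbonate: 84.11 × 0.5259 = 44.23 t
  zircon: 10.29 × 0.001000 = 0.01029 t
  litharge: 31.93 × 0.001000 = 0.03193 t
  Mg3Si4O10(OH)2: 167.6 × 0.05050 = 8.464 t
Total LOI = 88.23 t
Glass = batch − LOI = 439.3 − 88.23 = 351.1 t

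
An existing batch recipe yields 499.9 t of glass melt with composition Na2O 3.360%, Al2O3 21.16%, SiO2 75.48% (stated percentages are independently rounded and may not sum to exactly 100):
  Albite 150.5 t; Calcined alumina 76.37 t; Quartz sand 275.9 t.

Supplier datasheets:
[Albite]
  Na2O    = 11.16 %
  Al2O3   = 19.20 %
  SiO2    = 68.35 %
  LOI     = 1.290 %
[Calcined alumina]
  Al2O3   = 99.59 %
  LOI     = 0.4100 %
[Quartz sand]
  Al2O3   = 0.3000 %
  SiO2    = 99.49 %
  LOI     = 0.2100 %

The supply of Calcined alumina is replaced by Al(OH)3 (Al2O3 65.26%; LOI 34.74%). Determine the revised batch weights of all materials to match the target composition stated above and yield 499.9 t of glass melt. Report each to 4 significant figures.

Working values appear, rounded to four significant digits, when written out — every computation maintains exact precision at each step; exactly one rounding lands on each reported figure — all derived quantities (the three compositions, yield, the totals, glass mass, ignition loss) are recomputed at full float precision from the batch weights per 499.9 t of glass, as set out in question or answer.
Per-oxide target masses for 499.9 t glass melt:
  Na2O: 3.360% × 499.9 = 16.80 t
  Al2O3: 21.16% × 499.9 = 105.8 t
  SiO2: 75.48% × 499.9 = 377.3 t
Oxide-by-oxide audit with the batch weights as given, under the basis named above (sum by sum, the targets are met up to rounding of the answer):
  Na2O: 150.5·0.1116 = 16.80 t (target 16.80 t)
  Al2O3: 150.5·0.1920 + 116.5·0.6526 + 275.9·0.003000 = 105.8 t (target 105.8 t)
  SiO2: 150.5·0.6835 + 275.9·0.9949 = 377.4 t (target 377.3 t)
Glass mass check: whole batch net of LOI = 499.9 t (oxide target masses add up to 499.9 t; against the stated basis, 499.9 t — a pure rounding effect).
Batch total: Σ batch = 542.9 t; LOI loss = Σ batch·LOI = 42.99 t; yield: glass divided by total = 92.08%.

Revised batch per 499.9 t glass melt:
  Albite: 150.5 t
  Al(OH)3: 116.5 t
  Quartz sand: 275.9 t
Total batch = 542.9 t; LOI loss = 42.99 t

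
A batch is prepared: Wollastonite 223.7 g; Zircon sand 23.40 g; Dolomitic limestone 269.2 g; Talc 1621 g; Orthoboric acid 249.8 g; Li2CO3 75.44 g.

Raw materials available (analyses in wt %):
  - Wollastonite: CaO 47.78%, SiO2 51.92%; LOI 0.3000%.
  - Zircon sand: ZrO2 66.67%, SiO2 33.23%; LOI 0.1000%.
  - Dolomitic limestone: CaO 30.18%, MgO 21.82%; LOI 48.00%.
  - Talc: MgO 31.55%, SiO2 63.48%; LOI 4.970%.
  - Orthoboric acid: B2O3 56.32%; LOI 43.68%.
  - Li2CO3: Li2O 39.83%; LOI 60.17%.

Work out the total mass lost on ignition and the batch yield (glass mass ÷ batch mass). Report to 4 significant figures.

All arithmetic holds full float precision end to end; working values appear with 4-significant-figure rounding within the worked lines — a single rounding produces every reported number — all derived quantities, which include the six compositions, LOI, glass mass, the yield, totals, are recomputed in full float precision, as quoted within the question or the answer, using the weight values per 2098 g of glass.
Ignition loss by material:
  Wollastonite: 223.7 × 0.003000 = 0.6711 g
  Zircon sand: 23.40 × 0.001000 = 0.02340 g
  Dolomitic limestone: 269.2 × 0.4800 = 129.2 g
  Talc: 1621 × 0.04970 = 80.56 g
  Orthoboric acid: 249.8 × 0.4368 = 109.1 g
  Li2CO3: 75.44 × 0.6017 = 45.39 g
Total LOI = 365.0 g
Glass = batch − LOI = 2463 − 365.0 = 2098 g

LOI loss = 365.0 g; glass = 2098 g; yield = 85.18%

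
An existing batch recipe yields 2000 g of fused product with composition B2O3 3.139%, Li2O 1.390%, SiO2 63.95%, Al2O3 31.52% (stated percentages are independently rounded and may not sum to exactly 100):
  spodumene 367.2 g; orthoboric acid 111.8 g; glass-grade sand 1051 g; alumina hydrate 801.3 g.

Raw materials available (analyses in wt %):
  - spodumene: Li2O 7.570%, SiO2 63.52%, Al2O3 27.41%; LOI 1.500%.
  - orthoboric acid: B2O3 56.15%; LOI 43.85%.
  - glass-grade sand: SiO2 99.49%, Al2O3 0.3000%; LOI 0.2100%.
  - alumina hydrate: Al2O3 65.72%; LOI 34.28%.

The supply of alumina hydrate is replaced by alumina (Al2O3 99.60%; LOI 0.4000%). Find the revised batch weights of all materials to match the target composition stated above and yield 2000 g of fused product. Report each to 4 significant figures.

Revised batch per 2000 g fused product:
  spodumene: 367.2 g
  orthoboric acid: 111.8 g
  glass-grade sand: 1051 g
  alumina: 528.7 g
Total batch = 2059 g; LOI loss = 58.85 g

In-progress results are shown rounded to four significant digits within the worked lines — every computation runs at full precision at each step; each reported value takes just one rounding. Derived quantities, which include yield, ignition loss, the totals, the four compositions, glass mass, are computed in full precision, exactly as printed in either problem or answer, from the batch weights per 2000 g of glass.
Oxide mass targets, per 2000 g fused product:
  B2O3: 3.139% × 2000 = 62.78 g
  Li2O: 1.390% × 2000 = 27.80 g
  SiO2: 63.95% × 2000 = 1279 g
  Al2O3: 31.52% × 2000 = 630.4 g
Sums-versus-targets review with the batch weights as given, under the basis named above (target by target, the sums agree exact up to rounding of places):
  B2O3: 111.8·0.5615 = 62.78 g (target 62.78 g)
  Li2O: 367.2·0.07570 = 27.80 g (target 27.80 g)
  SiO2: 367.2·0.6352 + 1051·0.9949 = 1279 g (target 1279 g)
  Al2O3: 367.2·0.2741 + 1051·0.003000 + 528.7·0.9960 = 630.4 g (target 630.4 g)
Mass balance on the glass: batch total minus LOI = 2000 g (per-oxide target masses sum to 2000 g; basis as stated: 2000 g — differing by rounding only).
Batch grand total — Σ batch = 2059 g; ignition loss, Σ(batch × LOI) = 58.85 g; glass ÷ batch gives a yield of 97.14%.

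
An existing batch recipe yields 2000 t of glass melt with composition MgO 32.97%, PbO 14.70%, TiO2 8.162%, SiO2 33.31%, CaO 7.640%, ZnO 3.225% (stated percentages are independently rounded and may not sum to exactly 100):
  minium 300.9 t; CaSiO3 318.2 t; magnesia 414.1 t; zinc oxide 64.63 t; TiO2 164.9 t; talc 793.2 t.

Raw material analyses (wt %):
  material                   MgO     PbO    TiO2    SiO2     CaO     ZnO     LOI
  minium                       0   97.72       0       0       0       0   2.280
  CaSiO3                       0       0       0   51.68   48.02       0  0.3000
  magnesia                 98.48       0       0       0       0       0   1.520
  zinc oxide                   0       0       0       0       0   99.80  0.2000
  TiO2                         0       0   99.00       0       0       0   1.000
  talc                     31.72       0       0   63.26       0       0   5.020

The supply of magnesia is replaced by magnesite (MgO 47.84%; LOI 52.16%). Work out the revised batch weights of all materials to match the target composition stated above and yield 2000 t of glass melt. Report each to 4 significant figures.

Revised batch per 2000 t glass melt:
  minium: 300.9 t
  CaSiO3: 318.2 t
  magnesite: 852.4 t
  zinc oxide: 64.63 t
  TiO2: 164.9 t
  talc: 793.2 t
Total batch = 2494 t; LOI loss = 494.0 t

Each numeric step runs at full float precision throughout. The intermediate values are displayed rounded to 4 significant figures when written out. Each reported result receives exactly one rounding. Derived quantities are recomputed starting from the weights per 2000 t of glass at exact precision (totals, LOI, net glass mass, six oxide percentages, the yield) exactly as printed in either problem or answer.
Oxide-by-oxide targets in 2000 t glass melt:
  MgO: 32.97% × 2000 = 659.4 t
  PbO: 14.70% × 2000 = 294.0 t
  TiO2: 8.162% × 2000 = 163.2 t
  SiO2: 33.31% × 2000 = 666.2 t
  CaO: 7.640% × 2000 = 152.8 t
  ZnO: 3.225% × 2000 = 64.50 t
Checking each oxide sum per the reported batch figures, against the basis in use (every target is met by its sum modulo rounding of the values):
  MgO: 852.4·0.4784 + 793.2·0.3172 = 659.4 t (target 659.4 t)
  PbO: 300.9·0.9772 = 294.0 t (target 294.0 t)
  TiO2: 164.9·0.9900 = 163.3 t (target 163.2 t)
  SiO2: 318.2·0.5168 + 793.2·0.6326 = 666.2 t (target 666.2 t)
  CaO: 318.2·0.4802 = 152.8 t (target 152.8 t)
  ZnO: 64.63·0.9980 = 64.50 t (target 64.50 t)
Glass mass check: total batch − LOI = 2000 t (per-oxide target masses sum to 2000 t; versus the stated basis of 2000 t — differing by rounding only).
Batch grand total — Σ batch = 2494 t; the LOI term Σ batch·LOI equals 494.0 t; yield, glass over the total, = 80.19%.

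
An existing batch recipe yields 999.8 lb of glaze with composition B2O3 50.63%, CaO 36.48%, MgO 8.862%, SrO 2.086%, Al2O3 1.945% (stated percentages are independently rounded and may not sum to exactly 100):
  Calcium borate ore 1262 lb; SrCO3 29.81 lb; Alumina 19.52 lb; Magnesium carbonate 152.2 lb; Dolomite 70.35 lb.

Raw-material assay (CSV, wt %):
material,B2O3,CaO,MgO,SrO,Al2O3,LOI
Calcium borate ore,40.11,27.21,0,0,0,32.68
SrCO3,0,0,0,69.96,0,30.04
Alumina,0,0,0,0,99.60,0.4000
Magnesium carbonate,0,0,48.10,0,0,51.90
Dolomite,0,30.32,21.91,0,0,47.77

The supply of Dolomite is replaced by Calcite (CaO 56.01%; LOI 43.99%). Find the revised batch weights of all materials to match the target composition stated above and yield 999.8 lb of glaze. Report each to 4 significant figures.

Every computation holds exact precision through every step — rounding to four significant figures governs every intermediate as printed — a single rounding produces each reported figure — the derived quantities (yield, glass mass, five oxide percentages, ignition loss, totals) are re-derived using the weight values on 999.8 lb of glass at full precision as quoted within the question or the answer.
The oxide mass targets at 999.8 lb glaze:
  B2O3: 50.63% × 999.8 = 506.2 lb
  CaO: 36.48% × 999.8 = 364.7 lb
  MgO: 8.862% × 999.8 = 88.60 lb
  SrO: 2.086% × 999.8 = 20.86 lb
  Al2O3: 1.945% × 999.8 = 19.45 lb
Oxide-by-oxide audit applying the batch weights above, for the quoted basis mass (summed amounts equal target values net of answer rounding effects):
  B2O3: 1262·0.4011 = 506.2 lb (target 506.2 lb)
  CaO: 1262·0.2721 + 38.08·0.5601 = 364.7 lb (target 364.7 lb)
  MgO: 184.2·0.4810 = 88.60 lb (target 88.60 lb)
  SrO: 29.81·0.6996 = 20.86 lb (target 20.86 lb)
  Al2O3: 19.52·0.9960 = 19.44 lb (target 19.45 lb)
Auditing the glass mass value: net batch after ignition = 999.8 lb (oxide target masses add up to 999.8 lb; stated basis 999.8 lb — gaps are rounding artifacts).
Summing the batch: Σ batch = 1534 lb; loss to ignition Σ batch·LOI = 533.8 lb; as yield: glass ÷ batch → 65.19%.

Revised batch per 999.8 lb glaze:
  Calcium borate ore: 1262 lb
  SrCO3: 29.81 lb
  Alumina: 19.52 lb
  Magnesium carbonate: 184.2 lb
  Calcite: 38.08 lb
Total batch = 1534 lb; LOI loss = 533.8 lb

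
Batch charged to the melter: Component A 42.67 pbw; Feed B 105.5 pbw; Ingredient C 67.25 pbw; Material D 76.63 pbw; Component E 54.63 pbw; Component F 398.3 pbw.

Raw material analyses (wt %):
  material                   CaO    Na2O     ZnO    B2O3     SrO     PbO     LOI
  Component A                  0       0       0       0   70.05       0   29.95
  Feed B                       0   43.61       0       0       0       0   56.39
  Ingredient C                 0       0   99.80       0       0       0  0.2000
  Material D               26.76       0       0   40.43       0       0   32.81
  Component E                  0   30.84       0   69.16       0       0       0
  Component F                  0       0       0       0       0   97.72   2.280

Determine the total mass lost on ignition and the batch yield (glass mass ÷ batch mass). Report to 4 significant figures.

Values along the way are printed (rounded to four significant figures) across the worked steps; all arithmetic maintains full float precision through the solve; a single rounding finalizes each reported result. The derived quantities are recomputed in exact precision (net glass mass, the six compositions, the totals, yield, ignition loss) using the weight values for 638.4 pbw of glass as set out in the problem or answer text.
LOI of each material in turn:
  Component A: 42.67 × 0.2995 = 12.78 pbw
  Feed B: 105.5 × 0.5639 = 59.49 pbw
  Ingredient C: 67.25 × 0.002000 = 0.1345 pbw
  Material D: 76.63 × 0.3281 = 25.14 pbw
  Component E: 54.63 × 0 = 0 pbw
  Component F: 398.3 × 0.02280 = 9.081 pbw
Total LOI = 106.6 pbw
Glass = batch − LOI = 745.0 − 106.6 = 638.4 pbw

LOI loss = 106.6 pbw; glass = 638.4 pbw; yield = 85.69%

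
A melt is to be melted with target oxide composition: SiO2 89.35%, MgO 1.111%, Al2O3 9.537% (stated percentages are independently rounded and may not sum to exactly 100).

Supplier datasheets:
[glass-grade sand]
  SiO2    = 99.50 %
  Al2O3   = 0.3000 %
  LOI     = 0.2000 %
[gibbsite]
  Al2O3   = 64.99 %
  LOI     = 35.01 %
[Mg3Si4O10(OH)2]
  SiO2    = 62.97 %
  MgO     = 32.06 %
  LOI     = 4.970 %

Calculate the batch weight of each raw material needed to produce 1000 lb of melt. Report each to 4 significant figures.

The working math keeps full precision at all times — the intermediate values appear, rounded to 4 significant digits, between the steps. Each reported figure is rounded exactly once — the derived quantities are re-derived in exact precision (the yield, ignition loss, three oxide percentages, the totals, net glass mass) using the weight values at 1000 lb of glass as written in problem or answer.
Per-oxide target masses for 1000 lb melt:
  SiO2: 89.35% × 1000 = 893.5 lb
  MgO: 1.111% × 1000 = 11.11 lb
  Al2O3: 9.537% × 1000 = 95.37 lb
Mass-balance tally per oxide working from each reported weight, versus the basis set out (every target is met by its sum exact up to rounding of places):
  SiO2: 876.1·0.9950 + 34.65·0.6297 = 893.5 lb (target 893.5 lb)
  MgO: 34.65·0.3206 = 11.11 lb (target 11.11 lb)
  Al2O3: 876.1·0.003000 + 142.7·0.6499 = 95.37 lb (target 95.37 lb)
Glass-mass closure: total charge less LOI = 1000 lb (the targets, summed, come to 1000 lb; with the basis standing at 1000 lb — any gap is answer rounding).
Total batch = Σ batch = 1053 lb; ignition loss, Σ(batch × LOI) = 53.43 lb; glass ÷ batch gives a yield of 94.93%.

Batch per 1000 lb melt:
  glass-grade sand: 876.1 lb
  gibbsite: 142.7 lb
  Mg3Si4O10(OH)2: 34.65 lb
Total batch = 1053 lb; LOI loss = 53.43 lb; yield = 94.93%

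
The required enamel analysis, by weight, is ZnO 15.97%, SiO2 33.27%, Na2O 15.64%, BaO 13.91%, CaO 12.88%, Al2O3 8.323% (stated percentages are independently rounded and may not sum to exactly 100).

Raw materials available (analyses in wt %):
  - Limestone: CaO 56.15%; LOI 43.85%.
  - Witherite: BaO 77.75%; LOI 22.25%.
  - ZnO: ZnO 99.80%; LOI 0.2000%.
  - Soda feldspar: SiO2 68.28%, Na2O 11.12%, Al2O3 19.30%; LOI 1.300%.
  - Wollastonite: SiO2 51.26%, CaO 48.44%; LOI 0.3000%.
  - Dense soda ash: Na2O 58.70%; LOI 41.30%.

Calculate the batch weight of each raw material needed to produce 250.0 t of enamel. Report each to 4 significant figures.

Batch per 250.0 t enamel:
  Limestone: 41.25 t
  Witherite: 44.73 t
  ZnO: 40.01 t
  Soda feldspar: 107.8 t
  Wollastonite: 18.65 t
  Dense soda ash: 46.19 t
Total batch = 298.6 t; LOI loss = 48.65 t; yield = 83.71%

Every computation maintains full precision through the solve. In-progress results are shown with 4-significant-figure rounding in the working; a single rounding finalizes each reported value — all derived quantities, which include ignition loss, the yield, net glass mass, totals, the six compositions, are rebuilt in full float precision, exactly as shown in problem or answer, using the weight values at 250.0 t of glass.
Target oxide masses per 250.0 t enamel:
  ZnO: 15.97% × 250.0 = 39.92 t
  SiO2: 33.27% × 250.0 = 83.18 t
  Na2O: 15.64% × 250.0 = 39.10 t
  BaO: 13.91% × 250.0 = 34.78 t
  CaO: 12.88% × 250.0 = 32.20 t
  Al2O3: 8.323% × 250.0 = 20.81 t
Per-oxide balance check from the weights as reported, versus the basis set out (target by target, the sums agree net of answer rounding effects):
  ZnO: 40.01·0.9980 = 39.93 t (target 39.92 t)
  SiO2: 107.8·0.6828 + 18.65·0.5126 = 83.17 t (target 83.18 t)
  Na2O: 107.8·0.1112 + 46.19·0.5870 = 39.10 t (target 39.10 t)
  BaO: 44.73·0.7775 = 34.78 t (target 34.78 t)
  CaO: 41.25·0.5615 + 18.65·0.4844 = 32.20 t (target 32.20 t)
  Al2O3: 107.8·0.1930 = 20.81 t (target 20.81 t)
Glass-mass bookkeeping: batch Σ − ignition loss = 250.0 t (targets for the oxides total 250.0 t; stated basis 250.0 t — gaps are rounding artifacts).
Adding the batch up: Σ batch = 298.6 t; loss to ignition Σ batch·LOI = 48.65 t; the yield ratio, glass ÷ batch: 83.71%.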